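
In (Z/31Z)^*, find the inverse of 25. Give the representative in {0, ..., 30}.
25^(−1) ≡ 5 (mod 31)

Apply the extended Euclidean algorithm to (31, 25), tracking rows (r, s, t) with s·31 + t·25 = r. Each division r_prev = q·r_cur + r_new produces the new row as (previous row) − q·(current row):
  row A: (31, 1, 0)   [1·31 + 0·25 = 31]
  row B: (25, 0, 1)   [0·31 + 1·25 = 25]
  31 = 1·25 + 6   → row C = row A − 1·row B = (6, 1, −1)   [check: 1·31 − 1·25 = 6]
  25 = 4·6 + 1   → row D = row B − 4·row C = (1, −4, 5)   [check: −4·31 + 5·25 = 1]
  6 = 6·1 + 0   → remainder 0, stop. gcd = 1 (last nonzero row D).
The gcd is 1, so 25 is invertible mod 31. The last nonzero row gives −4·31 + 5·25 = 1, so t = 5. So 25^(−1) ≡ 5 (mod 31). Verify: 25 · 5 = 125 ≡ 1 (mod 31). ✓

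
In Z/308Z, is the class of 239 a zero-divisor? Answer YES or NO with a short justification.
gcd(239, 308) = 1, so 239 is a unit in Z/308Z (it has a multiplicative inverse). A unit cannot be a zero-divisor: if 239·b ≡ 0 then multiplying both sides by 239^(−1) gives b ≡ 0. So 239 is not a zero-divisor.

Final answer: NO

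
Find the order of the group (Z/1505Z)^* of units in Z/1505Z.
(Z/1505Z)^* consists of the classes a with gcd(a, 1505) = 1, so its order is φ(1505). φ is multiplicative, with φ(p^e) = p^e − p^(e−1). Factorise 1505 = 5 · 7 · 43. Then
  φ(1505) = (5 − 1) · (7 − 1) · (43 − 1) = 4 · 6 · 42 = 1008.
Thus |(Z/1505Z)^*| = 1008.

Final answer: |(Z/1505Z)^*| = 1008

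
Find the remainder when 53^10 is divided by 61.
60

Use repeated squaring. Binary(10) = 1010. Walk through the bits of the exponent 10 left-to-right: at each bit after the leading one, square the running value, then multiply by 53 if the bit is 1 (always reducing mod 61):
  bit 1 = 1 (leading): start with 53.
  bit 2 = 0: square 53^2 = 2809 ≡ 3 (mod 61).
  bit 3 = 1: square 3^2 = 9; bit is 1, so multiply 9·53 = 477 ≡ 50 (mod 61).
  bit 4 = 0: square 50^2 = 2500 ≡ 60 (mod 61).
Final value: 53^10 ≡ 60 (mod 61).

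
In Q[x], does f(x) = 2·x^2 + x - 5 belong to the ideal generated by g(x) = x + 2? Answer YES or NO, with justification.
In Q[x] the ideal (g) consists of all multiples of g, so f ∈ (g) iff g | f, i.e. iff the remainder of f on division by g is 0. Divide f by g (g is monic, so eliminate the leading term of the running remainder at each step):
  leading term 2·x^2: subtract (2·x)·g(x) = 2·x^2 + 4·x, leaving -3·x - 5
  leading term -3·x: subtract (-3)·g(x) = -3·x - 6, leaving 1
The remainder r(x) = 1 ≠ 0 (and deg r < deg g), so g ∤ f, i.e. f ∉ (g).

Final answer: NO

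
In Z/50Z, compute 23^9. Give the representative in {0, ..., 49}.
13

Use repeated squaring. Binary(9) = 1001. Walk through the bits of the exponent 9 left-to-right: at each bit after the leading one, square the running value, then multiply by 23 if the bit is 1 (always reducing mod 50):
  bit 1 = 1 (leading): start with 23.
  bit 2 = 0: square 23^2 = 529 ≡ 29 (mod 50).
  bit 3 = 0: square 29^2 = 841 ≡ 41 (mod 50).
  bit 4 = 1: square 41^2 = 1681 ≡ 31; bit is 1, so multiply 31·23 = 713 ≡ 13 (mod 50).
Final value: 23^9 ≡ 13 (mod 50).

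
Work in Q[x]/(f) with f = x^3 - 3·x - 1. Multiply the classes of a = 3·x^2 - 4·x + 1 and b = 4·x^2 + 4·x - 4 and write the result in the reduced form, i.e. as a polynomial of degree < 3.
a · b ≡ 12·x^2 + 20·x - 8 (mod f(x))

First multiply in Q[x] without reducing: a · b = 12·x^4 - 4·x^3 - 24·x^2 + 20·x - 4. Now divide by f(x) = x^3 - 3·x - 1, eliminating the leading term at each step:
  leading term 12·x^4: subtract (12·x)·f(x) = 12·x^4 - 36·x^2 - 12·x, leaving -4·x^3 + 12·x^2 + 32·x - 4
  leading term -4·x^3: subtract (-4)·f(x) = -4·x^3 + 12·x + 4, leaving 12·x^2 + 20·x - 8
The degree is now < 3, so this is the remainder. Hence a · b ≡ 12·x^2 + 20·x - 8 in Q[x]/(f).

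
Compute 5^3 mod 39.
8

Use repeated squaring. Binary(3) = 11. Walk through the bits of the exponent 3 left-to-right: at each bit after the leading one, square the running value, then multiply by 5 if the bit is 1 (always reducing mod 39):
  bit 1 = 1 (leading): start with 5.
  bit 2 = 1: square 5^2 = 25; bit is 1, so multiply 25·5 = 125 ≡ 8 (mod 39).
Final value: 5^3 ≡ 8 (mod 39).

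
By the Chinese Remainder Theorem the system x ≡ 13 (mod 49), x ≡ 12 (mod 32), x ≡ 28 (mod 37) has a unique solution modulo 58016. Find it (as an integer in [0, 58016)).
x ≡ 19564 (mod 58016); the representative in [0, 58016) is 19564

The moduli 49, 32, 37 are pairwise coprime, so by the CRT there is a unique solution mod 49·32·37 = 58016.
Solve by successive substitution. Start with x ≡ 13 (mod 49).
  Combine with x ≡ 12 (mod 32): write x = 13 + 49·t and require 13 + 49·t ≡ 12 (mod 32), i.e. 49·t ≡ 12 − 13 ≡ 31 (mod 32). Since 49^(−1) ≡ 17 (mod 32) (49 ≡ 17 (mod 32)), t ≡ 17·31 ≡ 15 (mod 32). So x ≡ 13 + 49·15 = 748 (mod 1568).
  Combine with x ≡ 28 (mod 37): write x = 748 + 1568·t and require 748 + 1568·t ≡ 28 (mod 37), i.e. 1568·t ≡ 28 − 748 ≡ 20 (mod 37). Since 1568^(−1) ≡ 8 (mod 37) (1568 ≡ 14 (mod 37)), t ≡ 8·20 ≡ 12 (mod 37). So x ≡ 748 + 1568·12 = 19564 (mod 58016).
Unique solution in [0, 58016): x = 19564.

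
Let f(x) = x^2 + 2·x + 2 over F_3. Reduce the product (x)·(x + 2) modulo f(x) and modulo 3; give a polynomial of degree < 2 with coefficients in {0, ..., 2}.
a · b ≡ 1 (mod f(x))

Multiply as integer polynomials: a · b = x^2 + 2·x. Reducing coefficients mod 3: a · b ≡ x^2 + 2·x. Now divide by f(x) = x^2 + 2·x + 2 in F_3[x], eliminating the leading term at each step:
  leading term x^2: subtract (1)·f(x) = x^2 + 2·x + 2, leaving 1 (coefficients mod 3)
The degree is now < 2, so this is the remainder. Hence a · b ≡ 1 in F_3[x]/(f).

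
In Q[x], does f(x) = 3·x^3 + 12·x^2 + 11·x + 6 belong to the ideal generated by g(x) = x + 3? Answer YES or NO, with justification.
In Q[x] the ideal (g) consists of all multiples of g, so f ∈ (g) iff g | f, i.e. iff the remainder of f on division by g is 0. Divide f by g (g is monic, so eliminate the leading term of the running remainder at each step):
  leading term 3·x^3: subtract (3·x^2)·g(x) = 3·x^3 + 9·x^2, leaving 3·x^2 + 11·x + 6
  leading term 3·x^2: subtract (3·x)·g(x) = 3·x^2 + 9·x, leaving 2·x + 6
  leading term 2·x: subtract (2)·g(x) = 2·x + 6, leaving 0
The remainder is 0, so f(x) = g(x) · h(x) with h(x) = 3·x^2 + 3·x + 2. Hence g | f, i.e. f ∈ (g).

Final answer: YES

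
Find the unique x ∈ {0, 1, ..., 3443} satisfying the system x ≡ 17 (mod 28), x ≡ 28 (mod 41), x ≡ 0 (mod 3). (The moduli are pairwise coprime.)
x ≡ 1053 (mod 3444); the representative in [0, 3444) is 1053

The moduli 28, 41, 3 are pairwise coprime, so by the CRT there is a unique solution mod 28·41·3 = 3444.
Solve by successive substitution. Start with x ≡ 17 (mod 28).
  Combine with x ≡ 28 (mod 41): write x = 17 + 28·t and require 17 + 28·t ≡ 28 (mod 41), i.e. 28·t ≡ 28 − 17 ≡ 11 (mod 41). Since 28^(−1) ≡ 22 (mod 41), t ≡ 22·11 ≡ 37 (mod 41). So x ≡ 17 + 28·37 = 1053 (mod 1148).
  Combine with x ≡ 0 (mod 3): write x = 1053 + 1148·t and require 1053 + 1148·t ≡ 0 (mod 3), i.e. 1148·t ≡ 0 − 1053 ≡ 0 (mod 3). Since 1148^(−1) ≡ 2 (mod 3) (1148 ≡ 2 (mod 3)), t ≡ 2·0 ≡ 0 (mod 3). So x ≡ 1053 + 1148·0 = 1053 (mod 3444).
Unique solution in [0, 3444): x = 1053.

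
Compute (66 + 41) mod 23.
15

Reduce the summands first: 66 ≡ 20, 41 ≡ 18 (mod 23), so 66 + 41 ≡ 20 + 18 (mod 23). 20 + 18 = 38; 38 = 1·23 + 15, so (66 + 41) mod 23 = 15.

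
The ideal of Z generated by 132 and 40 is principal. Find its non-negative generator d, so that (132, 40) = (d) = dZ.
(132, 40) = (4); d = 4

In the PID Z, (a, b) is generated by gcd(a, b). Compute gcd(132, 40) with the extended Euclidean algorithm, tracking rows (r, s, t) with s·132 + t·40 = r:
  row A: (132, 1, 0)   [1·132 + 0·40 = 132]
  row B: (40, 0, 1)   [0·132 + 1·40 = 40]
  132 = 3·40 + 12   → row C = row A − 3·row B = (12, 1, −3)   [check: 1·132 − 3·40 = 12]
  40 = 3·12 + 4   → row D = row B − 3·row C = (4, −3, 10)   [check: −3·132 + 10·40 = 4]
  12 = 3·4 + 0   → remainder 0, stop. gcd = 4 (last nonzero row D).
So gcd(132, 40) = 4, with Bézout identity −3·132 + 10·40 = 4. Containment (⊇): the Bézout identity exhibits 4 as an element of (132, 40), giving (4) ⊆ (132, 40). Containment (⊆): since 4 | 132 and 4 | 40 (132 = 4·33, 40 = 4·10), every Z-linear combination of 132 and 40 is divisible by 4, so (132, 40) ⊆ (4). Therefore (132, 40) = (4), d = 4.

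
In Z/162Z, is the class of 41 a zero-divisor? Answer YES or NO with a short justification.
gcd(41, 162) = 1, so 41 is a unit in Z/162Z (it has a multiplicative inverse). A unit cannot be a zero-divisor: if 41·b ≡ 0 then multiplying both sides by 41^(−1) gives b ≡ 0. So 41 is not a zero-divisor.

Final answer: NO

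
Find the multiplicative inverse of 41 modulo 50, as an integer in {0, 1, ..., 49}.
41^(−1) ≡ 11 (mod 50)

Apply the extended Euclidean algorithm to (50, 41), tracking rows (r, s, t) with s·50 + t·41 = r. Each division r_prev = q·r_cur + r_new produces the new row as (previous row) − q·(current row):
  row A: (50, 1, 0)   [1·50 + 0·41 = 50]
  row B: (41, 0, 1)   [0·50 + 1·41 = 41]
  50 = 1·41 + 9   → row C = row A − 1·row B = (9, 1, −1)   [check: 1·50 − 1·41 = 9]
  41 = 4·9 + 5   → row D = row B − 4·row C = (5, −4, 5)   [check: −4·50 + 5·41 = 5]
  9 = 1·5 + 4   → row E = row C − 1·row D = (4, 5, −6)   [check: 5·50 − 6·41 = 4]
  5 = 1·4 + 1   → row F = row D − 1·row E = (1, −9, 11)   [check: −9·50 + 11·41 = 1]
  4 = 4·1 + 0   → remainder 0, stop. gcd = 1 (last nonzero row F).
The gcd is 1, so 41 is invertible mod 50. The last nonzero row gives −9·50 + 11·41 = 1, so t = 11. So 41^(−1) ≡ 11 (mod 50). Verify: 41 · 11 = 451 ≡ 1 (mod 50). ✓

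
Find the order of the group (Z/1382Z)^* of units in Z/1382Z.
|(Z/1382Z)^*| = 690

(Z/1382Z)^* consists of the classes a with gcd(a, 1382) = 1, so its order is φ(1382). φ is multiplicative, with φ(p^e) = p^e − p^(e−1). Factorise 1382 = 2 · 691. Then
  φ(1382) = (2 − 1) · (691 − 1) = 1 · 690 = 690.
Thus |(Z/1382Z)^*| = 690.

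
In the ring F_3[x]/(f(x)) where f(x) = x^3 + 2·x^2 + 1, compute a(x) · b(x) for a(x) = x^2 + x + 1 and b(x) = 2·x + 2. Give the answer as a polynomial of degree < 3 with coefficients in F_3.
Multiply as integer polynomials: a · b = 2·x^3 + 4·x^2 + 4·x + 2. Reducing coefficients mod 3: a · b ≡ 2·x^3 + x^2 + x + 2. Now divide by f(x) = x^3 + 2·x^2 + 1 in F_3[x], eliminating the leading term at each step:
  leading term 2·x^3: subtract (2)·f(x) = 2·x^3 + x^2 + 2, leaving x (coefficients mod 3)
The degree is now < 3, so this is the remainder. Hence a · b ≡ x in F_3[x]/(f).

Final answer: a · b ≡ x (mod f(x))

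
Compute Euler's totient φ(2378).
φ(2378) = 1120

φ is multiplicative, with φ(p^e) = p^e − p^(e−1). Factorise 2378 = 2 · 29 · 41. Then
  φ(2378) = (2 − 1) · (29 − 1) · (41 − 1) = 1 · 28 · 40 = 1120.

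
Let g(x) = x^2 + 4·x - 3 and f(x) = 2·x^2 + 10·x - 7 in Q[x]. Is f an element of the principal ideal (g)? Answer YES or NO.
NO

In Q[x] the ideal (g) consists of all multiples of g, so f ∈ (g) iff g | f, i.e. iff the remainder of f on division by g is 0. Divide f by g (g is monic, so eliminate the leading term of the running remainder at each step):
  leading term 2·x^2: subtract (2)·g(x) = 2·x^2 + 8·x - 6, leaving 2·x - 1
The remainder r(x) = 2·x - 1 ≠ 0 (and deg r < deg g), so g ∤ f, i.e. f ∉ (g).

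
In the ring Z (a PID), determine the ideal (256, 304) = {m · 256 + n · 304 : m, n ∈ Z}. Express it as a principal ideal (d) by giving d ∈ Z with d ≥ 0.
(256, 304) = (16); d = 16

In the PID Z, (a, b) is generated by gcd(a, b). Compute gcd(304, 256) with the extended Euclidean algorithm, tracking rows (r, s, t) with s·304 + t·256 = r:
  row A: (304, 1, 0)   [1·304 + 0·256 = 304]
  row B: (256, 0, 1)   [0·304 + 1·256 = 256]
  304 = 1·256 + 48   → row C = row A − 1·row B = (48, 1, −1)   [check: 1·304 − 1·256 = 48]
  256 = 5·48 + 16   → row D = row B − 5·row C = (16, −5, 6)   [check: −5·304 + 6·256 = 16]
  48 = 3·16 + 0   → remainder 0, stop. gcd = 16 (last nonzero row D).
So gcd(256, 304) = 16, with Bézout identity −5·304 + 6·256 = 16. Containment (⊇): the Bézout identity exhibits 16 as an element of (256, 304), giving (16) ⊆ (256, 304). Containment (⊆): since 16 | 256 and 16 | 304 (256 = 16·16, 304 = 16·19), every Z-linear combination of 256 and 304 is divisible by 16, so (256, 304) ⊆ (16). Therefore (256, 304) = (16), d = 16.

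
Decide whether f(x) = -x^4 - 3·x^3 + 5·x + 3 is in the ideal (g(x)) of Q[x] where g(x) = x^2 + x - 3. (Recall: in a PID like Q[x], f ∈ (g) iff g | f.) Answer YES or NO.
In Q[x] the ideal (g) consists of all multiples of g, so f ∈ (g) iff g | f, i.e. iff the remainder of f on division by g is 0. Divide f by g (g is monic, so eliminate the leading term of the running remainder at each step):
  leading term -x^4: subtract (-x^2)·g(x) = -x^4 - x^3 + 3·x^2, leaving -2·x^3 - 3·x^2 + 5·x + 3
  leading term -2·x^3: subtract (-2·x)·g(x) = -2·x^3 - 2·x^2 + 6·x, leaving -x^2 - x + 3
  leading term -x^2: subtract (-1)·g(x) = -x^2 - x + 3, leaving 0
The remainder is 0, so f(x) = g(x) · h(x) with h(x) = -x^2 - 2·x - 1. Hence g | f, i.e. f ∈ (g).

Final answer: YES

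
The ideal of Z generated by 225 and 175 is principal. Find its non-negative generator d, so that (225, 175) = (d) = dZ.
In the PID Z, (a, b) is generated by gcd(a, b). Compute gcd(225, 175) with the extended Euclidean algorithm, tracking rows (r, s, t) with s·225 + t·175 = r:
  row A: (225, 1, 0)   [1·225 + 0·175 = 225]
  row B: (175, 0, 1)   [0·225 + 1·175 = 175]
  225 = 1·175 + 50   → row C = row A − 1·row B = (50, 1, −1)   [check: 1·225 − 1·175 = 50]
  175 = 3·50 + 25   → row D = row B − 3·row C = (25, −3, 4)   [check: −3·225 + 4·175 = 25]
  50 = 2·25 + 0   → remainder 0, stop. gcd = 25 (last nonzero row D).
So gcd(225, 175) = 25, with Bézout identity −3·225 + 4·175 = 25. Containment (⊇): the Bézout identity exhibits 25 as an element of (225, 175), giving (25) ⊆ (225, 175). Containment (⊆): since 25 | 225 and 25 | 175 (225 = 25·9, 175 = 25·7), every Z-linear combination of 225 and 175 is divisible by 25, so (225, 175) ⊆ (25). Therefore (225, 175) = (25), d = 25.

Final answer: (225, 175) = (25); d = 25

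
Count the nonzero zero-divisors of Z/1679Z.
In Z/1679Z each nonzero element is either a unit (gcd with 1679 is 1) or a zero-divisor (gcd > 1). The number of units is φ(1679): factorise 1679 = 23 · 73, so φ(1679) = (23 − 1) · (73 − 1) = 22 · 72 = 1584. The nonzero elements number 1679 − 1 = 1678. Hence the nonzero zero-divisors number 1678 − 1584 = 94.

Final answer: Z/1679Z has 94 nonzero zero-divisors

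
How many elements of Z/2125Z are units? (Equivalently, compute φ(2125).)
Z/2125Z has φ(2125) = 1600 units

An element a ∈ Z/2125Z is a unit iff gcd(a, 2125) = 1, so the number of units is φ(2125). φ is multiplicative, with φ(p^e) = p^e − p^(e−1). Factorise 2125 = 5^3 · 17. Then
  φ(2125) = (5^3 − 5^2) · (17 − 1) = 100 · 16 = 1600.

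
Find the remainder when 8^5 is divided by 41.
9

Use repeated squaring. Binary(5) = 101. Walk through the bits of the exponent 5 left-to-right: at each bit after the leading one, square the running value, then multiply by 8 if the bit is 1 (always reducing mod 41):
  bit 1 = 1 (leading): start with 8.
  bit 2 = 0: square 8^2 = 64 ≡ 23 (mod 41).
  bit 3 = 1: square 23^2 = 529 ≡ 37; bit is 1, so multiply 37·8 = 296 ≡ 9 (mod 41).
Final value: 8^5 ≡ 9 (mod 41).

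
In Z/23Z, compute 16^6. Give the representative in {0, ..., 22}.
Use repeated squaring. Binary(6) = 110. Walk through the bits of the exponent 6 left-to-right: at each bit after the leading one, square the running value, then multiply by 16 if the bit is 1 (always reducing mod 23):
  bit 1 = 1 (leading): start with 16.
  bit 2 = 1: square 16^2 = 256 ≡ 3; bit is 1, so multiply 3·16 = 48 ≡ 2 (mod 23).
  bit 3 = 0: square 2^2 = 4 (mod 23).
Final value: 16^6 ≡ 4 (mod 23).

Final answer: 4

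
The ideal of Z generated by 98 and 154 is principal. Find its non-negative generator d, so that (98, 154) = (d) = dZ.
(98, 154) = (14); d = 14

In the PID Z, (a, b) is generated by gcd(a, b). Compute gcd(154, 98) with the extended Euclidean algorithm, tracking rows (r, s, t) with s·154 + t·98 = r:
  row A: (154, 1, 0)   [1·154 + 0·98 = 154]
  row B: (98, 0, 1)   [0·154 + 1·98 = 98]
  154 = 1·98 + 56   → row C = row A − 1·row B = (56, 1, −1)   [check: 1·154 − 1·98 = 56]
  98 = 1·56 + 42   → row D = row B − 1·row C = (42, −1, 2)   [check: −1·154 + 2·98 = 42]
  56 = 1·42 + 14   → row E = row C − 1·row D = (14, 2, −3)   [check: 2·154 − 3·98 = 14]
  42 = 3·14 + 0   → remainder 0, stop. gcd = 14 (last nonzero row E).
So gcd(98, 154) = 14, with Bézout identity 2·154 − 3·98 = 14. Containment (⊇): the Bézout identity exhibits 14 as an element of (98, 154), giving (14) ⊆ (98, 154). Containment (⊆): since 14 | 98 and 14 | 154 (98 = 14·7, 154 = 14·11), every Z-linear combination of 98 and 154 is divisible by 14, so (98, 154) ⊆ (14). Therefore (98, 154) = (14), d = 14.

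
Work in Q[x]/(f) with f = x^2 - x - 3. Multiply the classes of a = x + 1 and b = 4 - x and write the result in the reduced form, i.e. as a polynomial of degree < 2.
First multiply in Q[x] without reducing: a · b = -x^2 + 3·x + 4. Now divide by f(x) = x^2 - x - 3, eliminating the leading term at each step:
  leading term -x^2: subtract (-1)·f(x) = -x^2 + x + 3, leaving 2·x + 1
The degree is now < 2, so this is the remainder. Hence a · b ≡ 2·x + 1 in Q[x]/(f).

Final answer: a · b ≡ 2·x + 1 (mod f(x))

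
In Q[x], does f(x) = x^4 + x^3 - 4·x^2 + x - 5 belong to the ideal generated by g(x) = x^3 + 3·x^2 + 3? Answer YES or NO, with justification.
In Q[x] the ideal (g) consists of all multiples of g, so f ∈ (g) iff g | f, i.e. iff the remainder of f on division by g is 0. Divide f by g (g is monic, so eliminate the leading term of the running remainder at each step):
  leading term x^4: subtract (x)·g(x) = x^4 + 3·x^3 + 3·x, leaving -2·x^3 - 4·x^2 - 2·x - 5
  leading term -2·x^3: subtract (-2)·g(x) = -2·x^3 - 6·x^2 - 6, leaving 2·x^2 - 2·x + 1
The remainder r(x) = 2·x^2 - 2·x + 1 ≠ 0 (and deg r < deg g), so g ∤ f, i.e. f ∉ (g).

Final answer: NO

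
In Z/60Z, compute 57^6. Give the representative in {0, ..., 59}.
9

Use repeated squaring. Binary(6) = 110. Walk through the bits of the exponent 6 left-to-right: at each bit after the leading one, square the running value, then multiply by 57 if the bit is 1 (always reducing mod 60):
  bit 1 = 1 (leading): start with 57.
  bit 2 = 1: square 57^2 = 3249 ≡ 9; bit is 1, so multiply 9·57 = 513 ≡ 33 (mod 60).
  bit 3 = 0: square 33^2 = 1089 ≡ 9 (mod 60).
Final value: 57^6 ≡ 9 (mod 60).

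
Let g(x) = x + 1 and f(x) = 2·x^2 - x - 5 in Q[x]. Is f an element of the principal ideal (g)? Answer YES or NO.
NO

In Q[x] the ideal (g) consists of all multiples of g, so f ∈ (g) iff g | f, i.e. iff the remainder of f on division by g is 0. Divide f by g (g is monic, so eliminate the leading term of the running remainder at each step):
  leading term 2·x^2: subtract (2·x)·g(x) = 2·x^2 + 2·x, leaving -3·x - 5
  leading term -3·x: subtract (-3)·g(x) = -3·x - 3, leaving -2
The remainder r(x) = -2 ≠ 0 (and deg r < deg g), so g ∤ f, i.e. f ∉ (g).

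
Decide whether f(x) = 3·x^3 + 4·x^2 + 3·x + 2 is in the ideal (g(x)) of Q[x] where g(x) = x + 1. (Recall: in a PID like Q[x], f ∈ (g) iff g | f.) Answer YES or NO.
YES

In Q[x] the ideal (g) consists of all multiples of g, so f ∈ (g) iff g | f, i.e. iff the remainder of f on division by g is 0. Divide f by g (g is monic, so eliminate the leading term of the running remainder at each step):
  leading term 3·x^3: subtract (3·x^2)·g(x) = 3·x^3 + 3·x^2, leaving x^2 + 3·x + 2
  leading term x^2: subtract (x)·g(x) = x^2 + x, leaving 2·x + 2
  leading term 2·x: subtract (2)·g(x) = 2·x + 2, leaving 0
The remainder is 0, so f(x) = g(x) · h(x) with h(x) = 3·x^2 + x + 2. Hence g | f, i.e. f ∈ (g).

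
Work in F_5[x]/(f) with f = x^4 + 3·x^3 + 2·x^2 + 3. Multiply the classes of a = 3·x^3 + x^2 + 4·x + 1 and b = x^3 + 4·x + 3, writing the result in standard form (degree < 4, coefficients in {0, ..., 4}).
Multiply as integer polynomials: a · b = 3·x^6 + x^5 + 16·x^4 + 14·x^3 + 19·x^2 + 16·x + 3. Reducing coefficients mod 5: a · b ≡ 3·x^6 + x^5 + x^4 + 4·x^3 + 4·x^2 + x + 3. Now divide by f(x) = x^4 + 3·x^3 + 2·x^2 + 3 in F_5[x], eliminating the leading term at each step:
  leading term 3·x^6: subtract (3·x^2)·f(x) = 3·x^6 + 4·x^5 + x^4 + 4·x^2, leaving 2·x^5 + 4·x^3 + x + 3 (coefficients mod 5)
  leading term 2·x^5: subtract (2·x)·f(x) = 2·x^5 + x^4 + 4·x^3 + x, leaving 4·x^4 + 3 (coefficients mod 5)
  leading term 4·x^4: subtract (4)·f(x) = 4·x^4 + 2·x^3 + 3·x^2 + 2, leaving 3·x^3 + 2·x^2 + 1 (coefficients mod 5)
The degree is now < 4, so this is the remainder. Hence a · b ≡ 3·x^3 + 2·x^2 + 1 in F_5[x]/(f).

Final answer: a · b ≡ 3·x^3 + 2·x^2 + 1 (mod f(x))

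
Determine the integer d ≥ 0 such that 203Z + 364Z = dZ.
(203, 364) = (7); d = 7

In the PID Z, (a, b) is generated by gcd(a, b). Compute gcd(364, 203) with the extended Euclidean algorithm, tracking rows (r, s, t) with s·364 + t·203 = r:
  row A: (364, 1, 0)   [1·364 + 0·203 = 364]
  row B: (203, 0, 1)   [0·364 + 1·203 = 203]
  364 = 1·203 + 161   → row C = row A − 1·row B = (161, 1, −1)   [check: 1·364 − 1·203 = 161]
  203 = 1·161 + 42   → row D = row B − 1·row C = (42, −1, 2)   [check: −1·364 + 2·203 = 42]
  161 = 3·42 + 35   → row E = row C − 3·row D = (35, 4, −7)   [check: 4·364 − 7·203 = 35]
  42 = 1·35 + 7   → row F = row D − 1·row E = (7, −5, 9)   [check: −5·364 + 9·203 = 7]
  35 = 5·7 + 0   → remainder 0, stop. gcd = 7 (last nonzero row F).
So gcd(203, 364) = 7, with Bézout identity −5·364 + 9·203 = 7. Containment (⊇): the Bézout identity exhibits 7 as an element of (203, 364), giving (7) ⊆ (203, 364). Containment (⊆): since 7 | 203 and 7 | 364 (203 = 7·29, 364 = 7·52), every Z-linear combination of 203 and 364 is divisible by 7, so (203, 364) ⊆ (7). Therefore (203, 364) = (7), d = 7.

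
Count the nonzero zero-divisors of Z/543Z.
In Z/543Z each nonzero element is either a unit (gcd with 543 is 1) or a zero-divisor (gcd > 1). The number of units is φ(543): factorise 543 = 3 · 181, so φ(543) = (3 − 1) · (181 − 1) = 2 · 180 = 360. The nonzero elements number 543 − 1 = 542. Hence the nonzero zero-divisors number 542 − 360 = 182.

Final answer: Z/543Z has 182 nonzero zero-divisors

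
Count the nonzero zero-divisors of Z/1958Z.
In Z/1958Z each nonzero element is either a unit (gcd with 1958 is 1) or a zero-divisor (gcd > 1). The number of units is φ(1958): factorise 1958 = 2 · 11 · 89, so φ(1958) = (2 − 1) · (11 − 1) · (89 − 1) = 1 · 10 · 88 = 880. The nonzero elements number 1958 − 1 = 1957. Hence the nonzero zero-divisors number 1957 − 880 = 1077.

Final answer: Z/1958Z has 1077 nonzero zero-divisors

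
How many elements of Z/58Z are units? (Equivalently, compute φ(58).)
An element a ∈ Z/58Z is a unit iff gcd(a, 58) = 1, so the number of units is φ(58). φ is multiplicative, with φ(p^e) = p^e − p^(e−1). Factorise 58 = 2 · 29. Then
  φ(58) = (2 − 1) · (29 − 1) = 1 · 28 = 28.

Final answer: Z/58Z has φ(58) = 28 units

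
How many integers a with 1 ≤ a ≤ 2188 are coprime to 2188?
1092

The number of a ∈ {1, ..., 2188} with gcd(a, 2188) = 1 is by definition Euler's totient φ(2188). φ is multiplicative, with φ(p^e) = p^e − p^(e−1). Factorise 2188 = 2^2 · 547. Then
  φ(2188) = (2^2 − 2^1) · (547 − 1) = 2 · 546 = 1092.
So there are 1092 such integers.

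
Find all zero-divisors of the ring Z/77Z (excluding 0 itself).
nonzero zero-divisors of Z/77Z = {7, 11, 14, 21, 22, 28, 33, 35, 42, 44, 49, 55, 56, 63, 66, 70}

An element a ∈ Z/77Z (with a ≠ 0) is a zero-divisor iff gcd(a, 77) > 1 (because a is a unit precisely when gcd(a, n) = 1, and in Z/nZ every nonzero, non-unit element is a zero-divisor). Scan a = 1, ..., 76 and keep those with gcd(a, 77) > 1:
  gcd(7, 77) = 7, gcd(11, 77) = 11, gcd(14, 77) = 7, gcd(21, 77) = 7, gcd(22, 77) = 11, gcd(28, 77) = 7, gcd(33, 77) = 11, gcd(35, 77) = 7, gcd(42, 77) = 7, gcd(44, 77) = 11, gcd(49, 77) = 7, gcd(55, 77) = 11, gcd(56, 77) = 7, gcd(63, 77) = 7, gcd(66, 77) = 11, gcd(70, 77) = 7.
All other a ∈ {1, ..., 76} have gcd(a, 77) = 1 and are units. So the nonzero zero-divisors are exactly the 16 values of a appearing in this scan.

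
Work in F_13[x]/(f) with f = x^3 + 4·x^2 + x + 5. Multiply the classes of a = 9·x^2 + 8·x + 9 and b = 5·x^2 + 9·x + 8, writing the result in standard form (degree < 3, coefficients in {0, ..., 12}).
Multiply as integer polynomials: a · b = 45·x^4 + 121·x^3 + 189·x^2 + 145·x + 72. Reducing coefficients mod 13: a · b ≡ 6·x^4 + 4·x^3 + 7·x^2 + 2·x + 7. Now divide by f(x) = x^3 + 4·x^2 + x + 5 in F_13[x], eliminating the leading term at each step:
  leading term 6·x^4: subtract (6·x)·f(x) = 6·x^4 + 11·x^3 + 6·x^2 + 4·x, leaving 6·x^3 + x^2 + 11·x + 7 (coefficients mod 13)
  leading term 6·x^3: subtract (6)·f(x) = 6·x^3 + 11·x^2 + 6·x + 4, leaving 3·x^2 + 5·x + 3 (coefficients mod 13)
The degree is now < 3, so this is the remainder. Hence a · b ≡ 3·x^2 + 5·x + 3 in F_13[x]/(f).

Final answer: a · b ≡ 3·x^2 + 5·x + 3 (mod f(x))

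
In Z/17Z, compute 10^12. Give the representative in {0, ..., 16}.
Use repeated squaring. Binary(12) = 1100. Walk through the bits of the exponent 12 left-to-right: at each bit after the leading one, square the running value, then multiply by 10 if the bit is 1 (always reducing mod 17):
  bit 1 = 1 (leading): start with 10.
  bit 2 = 1: square 10^2 = 100 ≡ 15; bit is 1, so multiply 15·10 = 150 ≡ 14 (mod 17).
  bit 3 = 0: square 14^2 = 196 ≡ 9 (mod 17).
  bit 4 = 0: square 9^2 = 81 ≡ 13 (mod 17).
Final value: 10^12 ≡ 13 (mod 17).

Final answer: 13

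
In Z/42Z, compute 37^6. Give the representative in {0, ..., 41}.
Use repeated squaring. Binary(6) = 110. Walk through the bits of the exponent 6 left-to-right: at each bit after the leading one, square the running value, then multiply by 37 if the bit is 1 (always reducing mod 42):
  bit 1 = 1 (leading): start with 37.
  bit 2 = 1: square 37^2 = 1369 ≡ 25; bit is 1, so multiply 25·37 = 925 ≡ 1 (mod 42).
  bit 3 = 0: square 1^2 = 1 (mod 42).
Final value: 37^6 ≡ 1 (mod 42).

Final answer: 1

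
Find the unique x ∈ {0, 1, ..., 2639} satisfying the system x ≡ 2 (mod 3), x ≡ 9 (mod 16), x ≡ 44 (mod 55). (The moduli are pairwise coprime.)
The moduli 3, 16, 55 are pairwise coprime, so by the CRT there is a unique solution mod 3·16·55 = 2640.
Solve by successive substitution. Start with x ≡ 2 (mod 3).
  Combine with x ≡ 9 (mod 16): write x = 2 + 3·t and require 2 + 3·t ≡ 9 (mod 16), i.e. 3·t ≡ 9 − 2 ≡ 7 (mod 16). Since 3^(−1) ≡ 11 (mod 16), t ≡ 11·7 ≡ 13 (mod 16). So x ≡ 2 + 3·13 = 41 (mod 48).
  Combine with x ≡ 44 (mod 55): write x = 41 + 48·t and require 41 + 48·t ≡ 44 (mod 55), i.e. 48·t ≡ 44 − 41 ≡ 3 (mod 55). Since 48^(−1) ≡ 47 (mod 55), t ≡ 47·3 ≡ 31 (mod 55). So x ≡ 41 + 48·31 = 1529 (mod 2640).
Unique solution in [0, 2640): x = 1529.

Final answer: x ≡ 1529 (mod 2640); the representative in [0, 2640) is 1529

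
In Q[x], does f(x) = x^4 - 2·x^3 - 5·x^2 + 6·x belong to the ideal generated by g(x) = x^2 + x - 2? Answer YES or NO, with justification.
YES

In Q[x] the ideal (g) consists of all multiples of g, so f ∈ (g) iff g | f, i.e. iff the remainder of f on division by g is 0. Divide f by g (g is monic, so eliminate the leading term of the running remainder at each step):
  leading term x^4: subtract (x^2)·g(x) = x^4 + x^3 - 2·x^2, leaving -3·x^3 - 3·x^2 + 6·x
  leading term -3·x^3: subtract (-3·x)·g(x) = -3·x^3 - 3·x^2 + 6·x, leaving 0
The remainder is 0, so f(x) = g(x) · h(x) with h(x) = x^2 - 3·x. Hence g | f, i.e. f ∈ (g).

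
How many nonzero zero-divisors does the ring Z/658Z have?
In Z/658Z each nonzero element is either a unit (gcd with 658 is 1) or a zero-divisor (gcd > 1). The number of units is φ(658): factorise 658 = 2 · 7 · 47, so φ(658) = (2 − 1) · (7 − 1) · (47 − 1) = 1 · 6 · 46 = 276. The nonzero elements number 658 − 1 = 657. Hence the nonzero zero-divisors number 657 − 276 = 381.

Final answer: Z/658Z has 381 nonzero zero-divisors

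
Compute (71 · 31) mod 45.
41

Reduce the factors first: 71 ≡ 26 (mod 45), so 71 · 31 ≡ 26 · 31 (mod 45). 26 · 31 = 806. Dividing by 45: 806 = 17·45 + 41. So (71 · 31) mod 45 = 41.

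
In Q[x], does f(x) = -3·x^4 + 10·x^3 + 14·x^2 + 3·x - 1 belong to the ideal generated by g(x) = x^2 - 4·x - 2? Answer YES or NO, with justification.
NO

In Q[x] the ideal (g) consists of all multiples of g, so f ∈ (g) iff g | f, i.e. iff the remainder of f on division by g is 0. Divide f by g (g is monic, so eliminate the leading term of the running remainder at each step):
  leading term -3·x^4: subtract (-3·x^2)·g(x) = -3·x^4 + 12·x^3 + 6·x^2, leaving -2·x^3 + 8·x^2 + 3·x - 1
  leading term -2·x^3: subtract (-2·x)·g(x) = -2·x^3 + 8·x^2 + 4·x, leaving -x - 1
The remainder r(x) = -x - 1 ≠ 0 (and deg r < deg g), so g ∤ f, i.e. f ∉ (g).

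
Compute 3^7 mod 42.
3

Use repeated squaring. Binary(7) = 111. Walk through the bits of the exponent 7 left-to-right: at each bit after the leading one, square the running value, then multiply by 3 if the bit is 1 (always reducing mod 42):
  bit 1 = 1 (leading): start with 3.
  bit 2 = 1: square 3^2 = 9; bit is 1, so multiply 9·3 = 27 (mod 42).
  bit 3 = 1: square 27^2 = 729 ≡ 15; bit is 1, so multiply 15·3 = 45 ≡ 3 (mod 42).
Final value: 3^7 ≡ 3 (mod 42).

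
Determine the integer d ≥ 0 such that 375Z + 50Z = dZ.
In the PID Z, (a, b) is generated by gcd(a, b). Compute gcd(375, 50) with the extended Euclidean algorithm, tracking rows (r, s, t) with s·375 + t·50 = r:
  row A: (375, 1, 0)   [1·375 + 0·50 = 375]
  row B: (50, 0, 1)   [0·375 + 1·50 = 50]
  375 = 7·50 + 25   → row C = row A − 7·row B = (25, 1, −7)   [check: 1·375 − 7·50 = 25]
  50 = 2·25 + 0   → remainder 0, stop. gcd = 25 (last nonzero row C).
So gcd(375, 50) = 25, with Bézout identity 1·375 − 7·50 = 25. Containment (⊇): the Bézout identity exhibits 25 as an element of (375, 50), giving (25) ⊆ (375, 50). Containment (⊆): since 25 | 375 and 25 | 50 (375 = 25·15, 50 = 25·2), every Z-linear combination of 375 and 50 is divisible by 25, so (375, 50) ⊆ (25). Therefore (375, 50) = (25), d = 25.

Final answer: (375, 50) = (25); d = 25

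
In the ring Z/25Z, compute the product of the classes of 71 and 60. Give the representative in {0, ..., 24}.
10

Reduce the factors first: 71 ≡ 21, 60 ≡ 10 (mod 25), so 71 · 60 ≡ 21 · 10 (mod 25). 21 · 10 = 210. Dividing by 25: 210 = 8·25 + 10. So (71 · 60) mod 25 = 10.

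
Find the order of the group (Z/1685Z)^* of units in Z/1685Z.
|(Z/1685Z)^*| = 1344

(Z/1685Z)^* consists of the classes a with gcd(a, 1685) = 1, so its order is φ(1685). φ is multiplicative, with φ(p^e) = p^e − p^(e−1). Factorise 1685 = 5 · 337. Then
  φ(1685) = (5 − 1) · (337 − 1) = 4 · 336 = 1344.
Thus |(Z/1685Z)^*| = 1344.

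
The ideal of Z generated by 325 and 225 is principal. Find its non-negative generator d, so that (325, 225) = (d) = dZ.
(325, 225) = (25); d = 25

In the PID Z, (a, b) is generated by gcd(a, b). Compute gcd(325, 225) with the extended Euclidean algorithm, tracking rows (r, s, t) with s·325 + t·225 = r:
  row A: (325, 1, 0)   [1·325 + 0·225 = 325]
  row B: (225, 0, 1)   [0·325 + 1·225 = 225]
  325 = 1·225 + 100   → row C = row A − 1·row B = (100, 1, −1)   [check: 1·325 − 1·225 = 100]
  225 = 2·100 + 25   → row D = row B − 2·row C = (25, −2, 3)   [check: −2·325 + 3·225 = 25]
  100 = 4·25 + 0   → remainder 0, stop. gcd = 25 (last nonzero row D).
So gcd(325, 225) = 25, with Bézout identity −2·325 + 3·225 = 25. Containment (⊇): the Bézout identity exhibits 25 as an element of (325, 225), giving (25) ⊆ (325, 225). Containment (⊆): since 25 | 325 and 25 | 225 (325 = 25·13, 225 = 25·9), every Z-linear combination of 325 and 225 is divisible by 25, so (325, 225) ⊆ (25). Therefore (325, 225) = (25), d = 25.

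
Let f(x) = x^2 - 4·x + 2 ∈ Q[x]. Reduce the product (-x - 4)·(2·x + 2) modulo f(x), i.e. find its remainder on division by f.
First multiply in Q[x] without reducing: a · b = -2·x^2 - 10·x - 8. Now divide by f(x) = x^2 - 4·x + 2, eliminating the leading term at each step:
  leading term -2·x^2: subtract (-2)·f(x) = -2·x^2 + 8·x - 4, leaving -18·x - 4
The degree is now < 2, so this is the remainder. Hence a · b ≡ -18·x - 4 in Q[x]/(f).

Final answer: a · b ≡ -18·x - 4 (mod f(x))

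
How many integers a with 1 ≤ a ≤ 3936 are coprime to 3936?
1280

The number of a ∈ {1, ..., 3936} with gcd(a, 3936) = 1 is by definition Euler's totient φ(3936). φ is multiplicative, with φ(p^e) = p^e − p^(e−1). Factorise 3936 = 2^5 · 3 · 41. Then
  φ(3936) = (2^5 − 2^4) · (3 − 1) · (41 − 1) = 16 · 2 · 40 = 1280.
So there are 1280 such integers.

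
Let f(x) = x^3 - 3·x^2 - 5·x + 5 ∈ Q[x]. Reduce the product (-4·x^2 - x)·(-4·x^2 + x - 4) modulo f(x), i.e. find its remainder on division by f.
First multiply in Q[x] without reducing: a · b = 16·x^4 + 15·x^2 + 4·x. Now divide by f(x) = x^3 - 3·x^2 - 5·x + 5, eliminating the leading term at each step:
  leading term 16·x^4: subtract (16·x)·f(x) = 16·x^4 - 48·x^3 - 80·x^2 + 80·x, leaving 48·x^3 + 95·x^2 - 76·x
  leading term 48·x^3: subtract (48)·f(x) = 48·x^3 - 144·x^2 - 240·x + 240, leaving 239·x^2 + 164·x - 240
The degree is now < 3, so this is the remainder. Hence a · b ≡ 239·x^2 + 164·x - 240 in Q[x]/(f).

Final answer: a · b ≡ 239·x^2 + 164·x - 240 (mod f(x))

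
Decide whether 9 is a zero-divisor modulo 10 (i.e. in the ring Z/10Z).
gcd(9, 10) = 1, so 9 is a unit in Z/10Z (it has a multiplicative inverse). A unit cannot be a zero-divisor: if 9·b ≡ 0 then multiplying both sides by 9^(−1) gives b ≡ 0. So 9 is not a zero-divisor.

Final answer: NO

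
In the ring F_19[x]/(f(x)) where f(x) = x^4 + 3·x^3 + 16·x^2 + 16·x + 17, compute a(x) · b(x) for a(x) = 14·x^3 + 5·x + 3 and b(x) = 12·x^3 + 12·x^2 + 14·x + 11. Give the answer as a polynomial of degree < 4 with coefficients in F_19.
Multiply as integer polynomials: a · b = 168·x^6 + 168·x^5 + 256·x^4 + 250·x^3 + 106·x^2 + 97·x + 33. Reducing coefficients mod 19: a · b ≡ 16·x^6 + 16·x^5 + 9·x^4 + 3·x^3 + 11·x^2 + 2·x + 14. Now divide by f(x) = x^4 + 3·x^3 + 16·x^2 + 16·x + 17 in F_19[x], eliminating the leading term at each step:
  leading term 16·x^6: subtract (16·x^2)·f(x) = 16·x^6 + 10·x^5 + 9·x^4 + 9·x^3 + 6·x^2, leaving 6·x^5 + 13·x^3 + 5·x^2 + 2·x + 14 (coefficients mod 19)
  leading term 6·x^5: subtract (6·x)·f(x) = 6·x^5 + 18·x^4 + x^3 + x^2 + 7·x, leaving x^4 + 12·x^3 + 4·x^2 + 14·x + 14 (coefficients mod 19)
  leading term x^4: subtract (1)·f(x) = x^4 + 3·x^3 + 16·x^2 + 16·x + 17, leaving 9·x^3 + 7·x^2 + 17·x + 16 (coefficients mod 19)
The degree is now < 4, so this is the remainder. Hence a · b ≡ 9·x^3 + 7·x^2 + 17·x + 16 in F_19[x]/(f).

Final answer: a · b ≡ 9·x^3 + 7·x^2 + 17·x + 16 (mod f(x))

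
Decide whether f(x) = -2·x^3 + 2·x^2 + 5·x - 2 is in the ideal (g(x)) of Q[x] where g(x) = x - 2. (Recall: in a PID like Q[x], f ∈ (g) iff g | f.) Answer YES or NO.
YES

In Q[x] the ideal (g) consists of all multiples of g, so f ∈ (g) iff g | f, i.e. iff the remainder of f on division by g is 0. Divide f by g (g is monic, so eliminate the leading term of the running remainder at each step):
  leading term -2·x^3: subtract (-2·x^2)·g(x) = -2·x^3 + 4·x^2, leaving -2·x^2 + 5·x - 2
  leading term -2·x^2: subtract (-2·x)·g(x) = -2·x^2 + 4·x, leaving x - 2
  leading term x: subtract (1)·g(x) = x - 2, leaving 0
The remainder is 0, so f(x) = g(x) · h(x) with h(x) = -2·x^2 - 2·x + 1. Hence g | f, i.e. f ∈ (g).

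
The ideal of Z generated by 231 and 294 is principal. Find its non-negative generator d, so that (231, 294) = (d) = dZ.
In the PID Z, (a, b) is generated by gcd(a, b). Compute gcd(294, 231) with the extended Euclidean algorithm, tracking rows (r, s, t) with s·294 + t·231 = r:
  row A: (294, 1, 0)   [1·294 + 0·231 = 294]
  row B: (231, 0, 1)   [0·294 + 1·231 = 231]
  294 = 1·231 + 63   → row C = row A − 1·row B = (63, 1, −1)   [check: 1·294 − 1·231 = 63]
  231 = 3·63 + 42   → row D = row B − 3·row C = (42, −3, 4)   [check: −3·294 + 4·231 = 42]
  63 = 1·42 + 21   → row E = row C − 1·row D = (21, 4, −5)   [check: 4·294 − 5·231 = 21]
  42 = 2·21 + 0   → remainder 0, stop. gcd = 21 (last nonzero row E).
So gcd(231, 294) = 21, with Bézout identity 4·294 − 5·231 = 21. Containment (⊇): the Bézout identity exhibits 21 as an element of (231, 294), giving (21) ⊆ (231, 294). Containment (⊆): since 21 | 231 and 21 | 294 (231 = 21·11, 294 = 21·14), every Z-linear combination of 231 and 294 is divisible by 21, so (231, 294) ⊆ (21). Therefore (231, 294) = (21), d = 21.

Final answer: (231, 294) = (21); d = 21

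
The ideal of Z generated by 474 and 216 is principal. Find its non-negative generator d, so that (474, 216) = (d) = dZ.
(474, 216) = (6); d = 6

In the PID Z, (a, b) is generated by gcd(a, b). Compute gcd(474, 216) with the extended Euclidean algorithm, tracking rows (r, s, t) with s·474 + t·216 = r:
  row A: (474, 1, 0)   [1·474 + 0·216 = 474]
  row B: (216, 0, 1)   [0·474 + 1·216 = 216]
  474 = 2·216 + 42   → row C = row A − 2·row B = (42, 1, −2)   [check: 1·474 − 2·216 = 42]
  216 = 5·42 + 6   → row D = row B − 5·row C = (6, −5, 11)   [check: −5·474 + 11·216 = 6]
  42 = 7·6 + 0   → remainder 0, stop. gcd = 6 (last nonzero row D).
So gcd(474, 216) = 6, with Bézout identity −5·474 + 11·216 = 6. Containment (⊇): the Bézout identity exhibits 6 as an element of (474, 216), giving (6) ⊆ (474, 216). Containment (⊆): since 6 | 474 and 6 | 216 (474 = 6·79, 216 = 6·36), every Z-linear combination of 474 and 216 is divisible by 6, so (474, 216) ⊆ (6). Therefore (474, 216) = (6), d = 6.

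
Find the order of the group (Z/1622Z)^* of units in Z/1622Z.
|(Z/1622Z)^*| = 810

(Z/1622Z)^* consists of the classes a with gcd(a, 1622) = 1, so its order is φ(1622). φ is multiplicative, with φ(p^e) = p^e − p^(e−1). Factorise 1622 = 2 · 811. Then
  φ(1622) = (2 − 1) · (811 − 1) = 1 · 810 = 810.
Thus |(Z/1622Z)^*| = 810.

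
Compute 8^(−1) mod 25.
Apply the extended Euclidean algorithm to (25, 8), tracking rows (r, s, t) with s·25 + t·8 = r. Each division r_prev = q·r_cur + r_new produces the new row as (previous row) − q·(current row):
  row A: (25, 1, 0)   [1·25 + 0·8 = 25]
  row B: (8, 0, 1)   [0·25 + 1·8 = 8]
  25 = 3·8 + 1   → row C = row A − 3·row B = (1, 1, −3)   [check: 1·25 − 3·8 = 1]
  8 = 8·1 + 0   → remainder 0, stop. gcd = 1 (last nonzero row C).
The gcd is 1, so 8 is invertible mod 25. The last nonzero row gives 1·25 − 3·8 = 1, so t = −3. So 8^(−1) ≡ −3 ≡ 22 (mod 25). Verify: 8 · 22 = 176 ≡ 1 (mod 25). ✓

Final answer: 8^(−1) ≡ 22 (mod 25)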